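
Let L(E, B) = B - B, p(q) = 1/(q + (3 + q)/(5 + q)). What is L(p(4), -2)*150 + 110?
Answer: 110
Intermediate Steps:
p(q) = 1/(q + (3 + q)/(5 + q))
L(E, B) = 0
L(p(4), -2)*150 + 110 = 0*150 + 110 = 0 + 110 = 110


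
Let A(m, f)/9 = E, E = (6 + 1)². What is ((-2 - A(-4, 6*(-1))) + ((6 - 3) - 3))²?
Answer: 196249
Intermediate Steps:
E = 49 (E = 7² = 49)
A(m, f) = 441 (A(m, f) = 9*49 = 441)
((-2 - A(-4, 6*(-1))) + ((6 - 3) - 3))² = ((-2 - 1*441) + ((6 - 3) - 3))² = ((-2 - 441) + (3 - 3))² = (-443 + 0)² = (-443)² = 196249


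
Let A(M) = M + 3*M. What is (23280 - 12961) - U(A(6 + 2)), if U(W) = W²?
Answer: 9295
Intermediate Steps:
A(M) = 4*M
(23280 - 12961) - U(A(6 + 2)) = (23280 - 12961) - (4*(6 + 2))² = 10319 - (4*8)² = 10319 - 1*32² = 10319 - 1*1024 = 10319 - 1024 = 9295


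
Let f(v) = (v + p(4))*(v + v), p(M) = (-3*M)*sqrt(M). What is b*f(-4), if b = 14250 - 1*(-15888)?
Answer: 6750912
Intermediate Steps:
b = 30138 (b = 14250 + 15888 = 30138)
p(M) = -3*M**(3/2)
f(v) = 2*v*(-24 + v) (f(v) = (v - 3*4**(3/2))*(v + v) = (v - 3*8)*(2*v) = (v - 24)*(2*v) = (-24 + v)*(2*v) = 2*v*(-24 + v))
b*f(-4) = 30138*(2*(-4)*(-24 - 4)) = 30138*(2*(-4)*(-28)) = 30138*224 = 6750912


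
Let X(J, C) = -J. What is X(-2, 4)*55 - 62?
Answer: 48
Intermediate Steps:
X(-2, 4)*55 - 62 = -1*(-2)*55 - 62 = 2*55 - 62 = 110 - 62 = 48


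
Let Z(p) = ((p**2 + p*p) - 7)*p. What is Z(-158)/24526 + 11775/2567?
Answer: -9979232528/31479121 ≈ -317.01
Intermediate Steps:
Z(p) = p*(-7 + 2*p**2) (Z(p) = ((p**2 + p**2) - 7)*p = (2*p**2 - 7)*p = (-7 + 2*p**2)*p = p*(-7 + 2*p**2))
Z(-158)/24526 + 11775/2567 = -158*(-7 + 2*(-158)**2)/24526 + 11775/2567 = -158*(-7 + 2*24964)*(1/24526) + 11775*(1/2567) = -158*(-7 + 49928)*(1/24526) + 11775/2567 = -158*49921*(1/24526) + 11775/2567 = -7887518*1/24526 + 11775/2567 = -3943759/12263 + 11775/2567 = -9979232528/31479121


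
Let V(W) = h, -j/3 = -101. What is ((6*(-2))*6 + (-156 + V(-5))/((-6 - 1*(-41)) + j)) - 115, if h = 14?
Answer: -31674/169 ≈ -187.42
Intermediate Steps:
j = 303 (j = -3*(-101) = 303)
V(W) = 14
((6*(-2))*6 + (-156 + V(-5))/((-6 - 1*(-41)) + j)) - 115 = ((6*(-2))*6 + (-156 + 14)/((-6 - 1*(-41)) + 303)) - 115 = (-12*6 - 142/((-6 + 41) + 303)) - 115 = (-72 - 142/(35 + 303)) - 115 = (-72 - 142/338) - 115 = (-72 - 142*1/338) - 115 = (-72 - 71/169) - 115 = -12239/169 - 115 = -31674/169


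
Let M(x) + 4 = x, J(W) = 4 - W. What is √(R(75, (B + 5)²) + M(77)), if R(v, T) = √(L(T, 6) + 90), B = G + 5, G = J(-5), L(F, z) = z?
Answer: √(73 + 4*√6) ≈ 9.0993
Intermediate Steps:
G = 9 (G = 4 - 1*(-5) = 4 + 5 = 9)
M(x) = -4 + x
B = 14 (B = 9 + 5 = 14)
R(v, T) = 4*√6 (R(v, T) = √(6 + 90) = √96 = 4*√6)
√(R(75, (B + 5)²) + M(77)) = √(4*√6 + (-4 + 77)) = √(4*√6 + 73) = √(73 + 4*√6)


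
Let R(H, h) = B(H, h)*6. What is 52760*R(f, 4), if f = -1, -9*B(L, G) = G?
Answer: -422080/3 ≈ -1.4069e+5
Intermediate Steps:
B(L, G) = -G/9
R(H, h) = -2*h/3 (R(H, h) = -h/9*6 = -2*h/3)
52760*R(f, 4) = 52760*(-2/3*4) = 52760*(-8/3) = -422080/3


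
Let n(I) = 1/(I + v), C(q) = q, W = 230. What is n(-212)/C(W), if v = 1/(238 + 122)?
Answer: -36/1755337 ≈ -2.0509e-5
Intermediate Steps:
v = 1/360 ≈ 0.0027778
n(I) = 1/(1/360 + I) (n(I) = 1/(I + 1/360) = 1/(1/360 + I))
n(-212)/C(W) = (360/(1 + 360*(-212)))/230 = (360/(1 - 76320))*(1/230) = (360/(-76319))*(1/230) = (360*(-1/76319))*(1/230) = -360/76319*1/230 = -36/1755337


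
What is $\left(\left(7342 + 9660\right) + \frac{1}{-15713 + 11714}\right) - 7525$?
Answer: $\frac{37898522}{3999} \approx 9477.0$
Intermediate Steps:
$\left(\left(7342 + 9660\right) + \frac{1}{-15713 + 11714}\right) - 7525 = \left(17002 + \frac{1}{-3999}\right) - 7525 = \left(17002 - \frac{1}{3999}\right) - 7525 = \frac{67990997}{3999} - 7525 = \frac{37898522}{3999}$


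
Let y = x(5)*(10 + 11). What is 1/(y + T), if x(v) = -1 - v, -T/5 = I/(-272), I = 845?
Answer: -272/30047 ≈ -0.0090525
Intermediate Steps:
T = 4225/272 (T = -4225/(-272) = -4225*(-1)/272 = -5*(-845/272) = 4225/272 ≈ 15.533)
y = -126 (y = (-1 - 1*5)*(10 + 11) = (-1 - 5)*21 = -6*21 = -126)
1/(y + T) = 1/(-126 + 4225/272) = 1/(-30047/272) = -272/30047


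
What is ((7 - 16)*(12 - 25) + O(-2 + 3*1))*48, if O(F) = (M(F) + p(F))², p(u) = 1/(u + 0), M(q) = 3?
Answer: 6384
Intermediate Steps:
p(u) = 1/u
O(F) = (3 + 1/F)²
((7 - 16)*(12 - 25) + O(-2 + 3*1))*48 = ((7 - 16)*(12 - 25) + (1 + 3*(-2 + 3*1))²/(-2 + 3*1)²)*48 = (-9*(-13) + (1 + 3*(-2 + 3))²/(-2 + 3)²)*48 = (117 + (1 + 3*1)²/1²)*48 = (117 + 1*(1 + 3)²)*48 = (117 + 1*4²)*48 = (117 + 1*16)*48 = (117 + 16)*48 = 133*48 = 6384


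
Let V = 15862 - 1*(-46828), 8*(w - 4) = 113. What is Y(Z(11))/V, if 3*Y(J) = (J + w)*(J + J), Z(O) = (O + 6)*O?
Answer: 102289/250760 ≈ 0.40792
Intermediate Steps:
Z(O) = O*(6 + O) (Z(O) = (6 + O)*O = O*(6 + O))
w = 145/8 (w = 4 + (⅛)*113 = 4 + 113/8 = 145/8 ≈ 18.125)
V = 62690 (V = 15862 + 46828 = 62690)
Y(J) = 2*J*(145/8 + J)/3 (Y(J) = ((J + 145/8)*(J + J))/3 = ((145/8 + J)*(2*J))/3 = (2*J*(145/8 + J))/3 = 2*J*(145/8 + J)/3)
Y(Z(11))/V = ((11*(6 + 11))*(145 + 8*(11*(6 + 11)))/12)/62690 = ((11*17)*(145 + 8*(11*17))/12)*(1/62690) = ((1/12)*187*(145 + 8*187))*(1/62690) = ((1/12)*187*(145 + 1496))*(1/62690) = ((1/12)*187*1641)*(1/62690) = (102289/4)*(1/62690) = 102289/250760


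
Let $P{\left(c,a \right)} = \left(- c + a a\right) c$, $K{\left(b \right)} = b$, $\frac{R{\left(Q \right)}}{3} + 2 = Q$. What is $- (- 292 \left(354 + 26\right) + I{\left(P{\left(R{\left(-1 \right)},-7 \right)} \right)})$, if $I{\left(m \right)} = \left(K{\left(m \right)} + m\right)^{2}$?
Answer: $-978976$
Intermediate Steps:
$R{\left(Q \right)} = -6 + 3 Q$
$P{\left(c,a \right)} = c \left(a^{2} - c\right)$ ($P{\left(c,a \right)} = \left(- c + a^{2}\right) c = \left(a^{2} - c\right) c = c \left(a^{2} - c\right)$)
$I{\left(m \right)} = 4 m^{2}$ ($I{\left(m \right)} = \left(m + m\right)^{2} = \left(2 m\right)^{2} = 4 m^{2}$)
$- (- 292 \left(354 + 26\right) + I{\left(P{\left(R{\left(-1 \right)},-7 \right)} \right)}) = - (- 292 \left(354 + 26\right) + 4 \left(\left(-6 + 3 \left(-1\right)\right) \left(\left(-7\right)^{2} - \left(-6 + 3 \left(-1\right)\right)\right)\right)^{2}) = - (\left(-292\right) 380 + 4 \left(\left(-6 - 3\right) \left(49 - \left(-6 - 3\right)\right)\right)^{2}) = - (-110960 + 4 \left(- 9 \left(49 - -9\right)\right)^{2}) = - (-110960 + 4 \left(- 9 \left(49 + 9\right)\right)^{2}) = - (-110960 + 4 \left(\left(-9\right) 58\right)^{2}) = - (-110960 + 4 \left(-522\right)^{2}) = - (-110960 + 4 \cdot 272484) = - (-110960 + 1089936) = \left(-1\right) 978976 = -978976$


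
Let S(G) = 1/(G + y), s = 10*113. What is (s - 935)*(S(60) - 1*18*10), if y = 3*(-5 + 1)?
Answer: -561535/16 ≈ -35096.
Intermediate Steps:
s = 1130
y = -12 (y = 3*(-4) = -12)
S(G) = 1/(-12 + G) (S(G) = 1/(G - 12) = 1/(-12 + G))
(s - 935)*(S(60) - 1*18*10) = (1130 - 935)*(1/(-12 + 60) - 1*18*10) = 195*(1/48 - 18*10) = 195*(1/48 - 180) = 195*(-8639/48) = -561535/16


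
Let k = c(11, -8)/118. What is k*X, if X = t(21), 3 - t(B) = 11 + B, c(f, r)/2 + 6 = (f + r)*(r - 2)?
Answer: 1044/59 ≈ 17.695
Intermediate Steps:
c(f, r) = -12 + 2*(-2 + r)*(f + r) (c(f, r) = -12 + 2*((f + r)*(r - 2)) = -12 + 2*((f + r)*(-2 + r)) = -12 + 2*((-2 + r)*(f + r)) = -12 + 2*(-2 + r)*(f + r))
k = -36/59 (k = (-12 - 4*11 - 4*(-8) + 2*(-8)² + 2*11*(-8))/118 = (-12 - 44 + 32 + 2*64 - 176)*(1/118) = (-12 - 44 + 32 + 128 - 176)*(1/118) = -72*1/118 = -36/59 ≈ -0.61017)
t(B) = -8 - B (t(B) = 3 - (11 + B) = 3 + (-11 - B) = -8 - B)
X = -29 (X = -8 - 1*21 = -8 - 21 = -29)
k*X = -36/59*(-29) = 1044/59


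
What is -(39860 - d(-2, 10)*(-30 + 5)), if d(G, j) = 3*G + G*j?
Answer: -39210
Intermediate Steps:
-(39860 - d(-2, 10)*(-30 + 5)) = -(39860 - (-2*(3 + 10))*(-30 + 5)) = -(39860 - (-2*13)*(-25)) = -(39860 - (-26)*(-25)) = -(39860 - 1*650) = -(39860 - 650) = -1*39210 = -39210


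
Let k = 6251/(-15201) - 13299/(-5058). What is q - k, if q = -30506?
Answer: -260630547721/8542962 ≈ -30508.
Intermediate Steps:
k = 18948949/8542962 (k = 6251*(-1/15201) - 13299*(-1/5058) = -6251/15201 + 4433/1686 = 18948949/8542962 ≈ 2.2181)
q - k = -30506 - 1*18948949/8542962 = -30506 - 18948949/8542962 = -260630547721/8542962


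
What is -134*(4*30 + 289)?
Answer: -54806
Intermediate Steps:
-134*(4*30 + 289) = -134*(120 + 289) = -134*409 = -54806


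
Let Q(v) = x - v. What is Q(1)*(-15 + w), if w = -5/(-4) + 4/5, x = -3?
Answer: 259/5 ≈ 51.800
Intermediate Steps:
Q(v) = -3 - v
w = 41/20 (w = -5*(-¼) + 4*(⅕) = 5/4 + ⅘ = 41/20 ≈ 2.0500)
Q(1)*(-15 + w) = (-3 - 1*1)*(-15 + 41/20) = (-3 - 1)*(-259/20) = -4*(-259/20) = 259/5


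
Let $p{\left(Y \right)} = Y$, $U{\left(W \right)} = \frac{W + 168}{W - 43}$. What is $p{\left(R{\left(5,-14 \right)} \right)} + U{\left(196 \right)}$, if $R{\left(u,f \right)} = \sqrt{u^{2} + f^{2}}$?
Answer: $\frac{364}{153} + \sqrt{221} \approx 17.245$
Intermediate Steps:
$R{\left(u,f \right)} = \sqrt{f^{2} + u^{2}}$
$U{\left(W \right)} = \frac{168 + W}{-43 + W}$
$p{\left(R{\left(5,-14 \right)} \right)} + U{\left(196 \right)} = \sqrt{\left(-14\right)^{2} + 5^{2}} + \frac{168 + 196}{-43 + 196} = \sqrt{196 + 25} + \frac{1}{153} \cdot 364 = \sqrt{221} + \frac{1}{153} \cdot 364 = \sqrt{221} + \frac{364}{153} = \frac{364}{153} + \sqrt{221}$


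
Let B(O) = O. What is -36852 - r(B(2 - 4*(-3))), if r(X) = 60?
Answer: -36912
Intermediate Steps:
-36852 - r(B(2 - 4*(-3))) = -36852 - 1*60 = -36852 - 60 = -36912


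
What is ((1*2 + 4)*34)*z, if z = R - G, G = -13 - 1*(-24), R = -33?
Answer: -8976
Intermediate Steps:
G = 11 (G = -13 + 24 = 11)
z = -44 (z = -33 - 1*11 = -33 - 11 = -44)
((1*2 + 4)*34)*z = ((1*2 + 4)*34)*(-44) = ((2 + 4)*34)*(-44) = (6*34)*(-44) = 204*(-44) = -8976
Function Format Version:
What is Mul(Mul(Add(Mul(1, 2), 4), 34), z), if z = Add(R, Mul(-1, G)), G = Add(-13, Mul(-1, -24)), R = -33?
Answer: -8976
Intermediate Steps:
G = 11 (G = Add(-13, 24) = 11)
z = -44 (z = Add(-33, Mul(-1, 11)) = Add(-33, -11) = -44)
Mul(Mul(Add(Mul(1, 2), 4), 34), z) = Mul(Mul(Add(Mul(1, 2), 4), 34), -44) = Mul(Mul(Add(2, 4), 34), -44) = Mul(Mul(6, 34), -44) = Mul(204, -44) = -8976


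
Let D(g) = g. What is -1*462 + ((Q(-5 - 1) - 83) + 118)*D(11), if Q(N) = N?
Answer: -143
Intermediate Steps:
-1*462 + ((Q(-5 - 1) - 83) + 118)*D(11) = -1*462 + (((-5 - 1) - 83) + 118)*11 = -462 + ((-6 - 83) + 118)*11 = -462 + (-89 + 118)*11 = -462 + 29*11 = -462 + 319 = -143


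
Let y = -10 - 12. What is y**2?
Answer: 484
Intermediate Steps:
y = -22
y**2 = (-22)**2 = 484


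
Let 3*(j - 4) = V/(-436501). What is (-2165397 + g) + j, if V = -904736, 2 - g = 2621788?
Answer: -6268824357301/1309503 ≈ -4.7872e+6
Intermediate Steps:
g = -2621786 (g = 2 - 1*2621788 = 2 - 2621788 = -2621786)
j = 6142748/1309503 (j = 4 + (-904736/(-436501))/3 = 4 + (-904736*(-1/436501))/3 = 4 + (⅓)*(904736/436501) = 4 + 904736/1309503 = 6142748/1309503 ≈ 4.6909)
(-2165397 + g) + j = (-2165397 - 2621786) + 6142748/1309503 = -4787183 + 6142748/1309503 = -6268824357301/1309503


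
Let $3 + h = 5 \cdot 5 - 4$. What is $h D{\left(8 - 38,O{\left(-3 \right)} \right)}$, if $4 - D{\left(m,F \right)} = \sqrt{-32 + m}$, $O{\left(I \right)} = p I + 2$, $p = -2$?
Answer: $72 - 18 i \sqrt{62} \approx 72.0 - 141.73 i$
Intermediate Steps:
$O{\left(I \right)} = 2 - 2 I$ ($O{\left(I \right)} = - 2 I + 2 = 2 - 2 I$)
$D{\left(m,F \right)} = 4 - \sqrt{-32 + m}$
$h = 18$ ($h = -3 + \left(5 \cdot 5 - 4\right) = -3 + \left(25 - 4\right) = -3 + 21 = 18$)
$h D{\left(8 - 38,O{\left(-3 \right)} \right)} = 18 \left(4 - \sqrt{-32 + \left(8 - 38\right)}\right) = 18 \left(4 - \sqrt{-32 - 30}\right) = 18 \left(4 - \sqrt{-62}\right) = 18 \left(4 - i \sqrt{62}\right) = 72 - 18 i \sqrt{62}$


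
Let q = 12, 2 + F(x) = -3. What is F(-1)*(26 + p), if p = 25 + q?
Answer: -315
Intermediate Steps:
F(x) = -5 (F(x) = -2 - 3 = -5)
p = 37 (p = 25 + 12 = 37)
F(-1)*(26 + p) = -5*(26 + 37) = -5*63 = -315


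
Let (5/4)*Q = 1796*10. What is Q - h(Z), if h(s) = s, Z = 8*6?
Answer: 14320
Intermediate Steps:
Z = 48
Q = 14368 (Q = 4*(1796*10)/5 = (⅘)*17960 = 14368)
Q - h(Z) = 14368 - 1*48 = 14368 - 48 = 14320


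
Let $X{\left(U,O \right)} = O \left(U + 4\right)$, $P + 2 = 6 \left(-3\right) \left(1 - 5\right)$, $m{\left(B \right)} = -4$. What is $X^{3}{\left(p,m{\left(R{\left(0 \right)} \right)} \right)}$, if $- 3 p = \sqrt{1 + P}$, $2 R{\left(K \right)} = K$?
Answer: $- \frac{30464}{3} + \frac{32192 \sqrt{71}}{27} \approx -108.2$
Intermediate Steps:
$R{\left(K \right)} = \frac{K}{2}$
$P = 70$ ($P = -2 + 6 \left(-3\right) \left(1 - 5\right) = -2 - -72 = -2 + 72 = 70$)
$p = - \frac{\sqrt{71}}{3}$ ($p = - \frac{\sqrt{1 + 70}}{3} = - \frac{\sqrt{71}}{3} \approx -2.8087$)
$X{\left(U,O \right)} = O \left(4 + U\right)$
$X^{3}{\left(p,m{\left(R{\left(0 \right)} \right)} \right)} = \left(- 4 \left(4 - \frac{\sqrt{71}}{3}\right)\right)^{3} = \left(-16 + \frac{4 \sqrt{71}}{3}\right)^{3}$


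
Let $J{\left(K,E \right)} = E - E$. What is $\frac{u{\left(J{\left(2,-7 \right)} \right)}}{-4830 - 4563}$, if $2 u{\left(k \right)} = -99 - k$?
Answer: $\frac{33}{6262} \approx 0.0052699$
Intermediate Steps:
$J{\left(K,E \right)} = 0$
$u{\left(k \right)} = - \frac{99}{2} - \frac{k}{2}$ ($u{\left(k \right)} = \frac{-99 - k}{2} = - \frac{99}{2} - \frac{k}{2}$)
$\frac{u{\left(J{\left(2,-7 \right)} \right)}}{-4830 - 4563} = \frac{- \frac{99}{2} - 0}{-4830 - 4563} = \frac{- \frac{99}{2} + 0}{-9393} = \left(- \frac{99}{2}\right) \left(- \frac{1}{9393}\right) = \frac{33}{6262}$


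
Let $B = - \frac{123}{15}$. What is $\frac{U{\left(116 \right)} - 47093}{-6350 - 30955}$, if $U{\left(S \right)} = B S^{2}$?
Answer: $\frac{262387}{62175} \approx 4.2201$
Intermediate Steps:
$B = - \frac{41}{5}$ ($B = \left(-123\right) \frac{1}{15} = - \frac{41}{5} \approx -8.2$)
$U{\left(S \right)} = - \frac{41 S^{2}}{5}$
$\frac{U{\left(116 \right)} - 47093}{-6350 - 30955} = \frac{- \frac{41 \cdot 116^{2}}{5} - 47093}{-6350 - 30955} = \frac{\left(- \frac{41}{5}\right) 13456 - 47093}{-37305} = \left(- \frac{551696}{5} - 47093\right) \left(- \frac{1}{37305}\right) = \left(- \frac{787161}{5}\right) \left(- \frac{1}{37305}\right) = \frac{262387}{62175}$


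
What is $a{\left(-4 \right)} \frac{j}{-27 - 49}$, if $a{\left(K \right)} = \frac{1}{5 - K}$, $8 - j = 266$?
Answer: $\frac{43}{114} \approx 0.37719$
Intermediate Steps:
$j = -258$ ($j = 8 - 266 = -258$)
$a{\left(-4 \right)} \frac{j}{-27 - 49} = - \frac{1}{-5 - 4} \left(- \frac{258}{-27 - 49}\right) = - \frac{1}{-9} \left(- \frac{258}{-76}\right) = \left(-1\right) \left(- \frac{1}{9}\right) \left(\left(-258\right) \left(- \frac{1}{76}\right)\right) = \frac{1}{9} \cdot \frac{129}{38} = \frac{43}{114}$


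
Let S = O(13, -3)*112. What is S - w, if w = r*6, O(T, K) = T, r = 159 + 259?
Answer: -1052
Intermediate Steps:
r = 418
w = 2508 (w = 418*6 = 2508)
S = 1456 (S = 13*112 = 1456)
S - w = 1456 - 1*2508 = 1456 - 2508 = -1052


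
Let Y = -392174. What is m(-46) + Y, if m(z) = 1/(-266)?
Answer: -104318285/266 ≈ -3.9217e+5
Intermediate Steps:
m(z) = -1/266
m(-46) + Y = -1/266 - 392174 = -104318285/266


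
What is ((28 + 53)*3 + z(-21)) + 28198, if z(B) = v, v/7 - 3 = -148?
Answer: 27426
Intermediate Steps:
v = -1015 (v = 21 + 7*(-148) = 21 - 1036 = -1015)
z(B) = -1015
((28 + 53)*3 + z(-21)) + 28198 = ((28 + 53)*3 - 1015) + 28198 = (81*3 - 1015) + 28198 = (243 - 1015) + 28198 = -772 + 28198 = 27426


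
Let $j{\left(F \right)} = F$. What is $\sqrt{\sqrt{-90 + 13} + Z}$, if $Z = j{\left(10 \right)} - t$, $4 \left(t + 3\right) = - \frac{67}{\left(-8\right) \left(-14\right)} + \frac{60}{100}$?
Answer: $\frac{\sqrt{1019165 + 78400 i \sqrt{77}}}{280} \approx 3.7871 + 1.1585 i$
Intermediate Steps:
$t = - \frac{6719}{2240}$ ($t = -3 + \frac{- \frac{67}{\left(-8\right) \left(-14\right)} + \frac{60}{100}}{4} = -3 + \frac{- \frac{67}{112} + 60 \cdot \frac{1}{100}}{4} = -3 + \frac{\left(-67\right) \frac{1}{112} + \frac{3}{5}}{4} = -3 + \frac{- \frac{67}{112} + \frac{3}{5}}{4} = -3 + \frac{1}{4} \cdot \frac{1}{560} = -3 + \frac{1}{2240} = - \frac{6719}{2240} \approx -2.9996$)
$Z = \frac{29119}{2240}$ ($Z = 10 - - \frac{6719}{2240} = 10 + \frac{6719}{2240} = \frac{29119}{2240} \approx 13.0$)
$\sqrt{\sqrt{-90 + 13} + Z} = \sqrt{\sqrt{-90 + 13} + \frac{29119}{2240}} = \sqrt{\sqrt{-77} + \frac{29119}{2240}} = \sqrt{i \sqrt{77} + \frac{29119}{2240}} = \sqrt{\frac{29119}{2240} + i \sqrt{77}}$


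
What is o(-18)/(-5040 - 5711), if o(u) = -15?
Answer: 15/10751 ≈ 0.0013952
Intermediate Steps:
o(-18)/(-5040 - 5711) = -15/(-5040 - 5711) = -15/(-10751) = -15*(-1/10751) = 15/10751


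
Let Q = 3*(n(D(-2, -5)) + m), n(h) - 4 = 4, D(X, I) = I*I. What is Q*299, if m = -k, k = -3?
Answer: 9867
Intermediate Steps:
D(X, I) = I**2
n(h) = 8 (n(h) = 4 + 4 = 8)
m = 3 (m = -1*(-3) = 3)
Q = 33 (Q = 3*(8 + 3) = 3*11 = 33)
Q*299 = 33*299 = 9867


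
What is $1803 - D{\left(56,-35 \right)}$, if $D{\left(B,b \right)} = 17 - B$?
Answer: $1842$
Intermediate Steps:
$1803 - D{\left(56,-35 \right)} = 1803 - \left(17 - 56\right) = 1803 - -39 = 1803 + 39 = 1842$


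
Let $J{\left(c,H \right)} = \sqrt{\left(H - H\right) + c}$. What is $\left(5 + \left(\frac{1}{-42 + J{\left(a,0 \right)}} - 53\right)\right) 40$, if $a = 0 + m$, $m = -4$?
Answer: $- \frac{424530}{221} - \frac{10 i}{221} \approx -1920.9 - 0.045249 i$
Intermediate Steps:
$a = -4$ ($a = 0 - 4 = -4$)
$J{\left(c,H \right)} = \sqrt{c}$ ($J{\left(c,H \right)} = \sqrt{0 + c} = \sqrt{c}$)
$\left(5 + \left(\frac{1}{-42 + J{\left(a,0 \right)}} - 53\right)\right) 40 = \left(5 + \left(\frac{1}{-42 + \sqrt{-4}} - 53\right)\right) 40 = \left(5 - \left(53 - \frac{1}{-42 + 2 i}\right)\right) 40 = \left(5 - \left(53 - \frac{-42 - 2 i}{1768}\right)\right) 40 = \left(-48 + \frac{-42 - 2 i}{1768}\right) 40 = -1920 + \frac{5 \left(-42 - 2 i\right)}{221}$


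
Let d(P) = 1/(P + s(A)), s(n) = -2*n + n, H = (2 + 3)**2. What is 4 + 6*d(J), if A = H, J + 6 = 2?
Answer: 110/29 ≈ 3.7931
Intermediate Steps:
J = -4 (J = -6 + 2 = -4)
H = 25 (H = 5**2 = 25)
A = 25
s(n) = -n
d(P) = 1/(-25 + P) (d(P) = 1/(P - 1*25) = 1/(P - 25) = 1/(-25 + P))
4 + 6*d(J) = 4 + 6/(-25 - 4) = 4 + 6/(-29) = 4 + 6*(-1/29) = 4 - 6/29 = 110/29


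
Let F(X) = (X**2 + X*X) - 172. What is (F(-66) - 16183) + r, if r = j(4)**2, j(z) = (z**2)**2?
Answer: 57893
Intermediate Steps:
j(z) = z**4
r = 65536 (r = (4**4)**2 = 256**2 = 65536)
F(X) = -172 + 2*X**2 (F(X) = (X**2 + X**2) - 172 = 2*X**2 - 172 = -172 + 2*X**2)
(F(-66) - 16183) + r = ((-172 + 2*(-66)**2) - 16183) + 65536 = ((-172 + 2*4356) - 16183) + 65536 = ((-172 + 8712) - 16183) + 65536 = (8540 - 16183) + 65536 = -7643 + 65536 = 57893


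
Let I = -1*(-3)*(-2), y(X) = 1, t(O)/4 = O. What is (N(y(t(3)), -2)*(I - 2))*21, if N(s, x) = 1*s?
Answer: -168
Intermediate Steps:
t(O) = 4*O
I = -6 (I = 3*(-2) = -6)
N(s, x) = s
(N(y(t(3)), -2)*(I - 2))*21 = (1*(-6 - 2))*21 = (1*(-8))*21 = -8*21 = -168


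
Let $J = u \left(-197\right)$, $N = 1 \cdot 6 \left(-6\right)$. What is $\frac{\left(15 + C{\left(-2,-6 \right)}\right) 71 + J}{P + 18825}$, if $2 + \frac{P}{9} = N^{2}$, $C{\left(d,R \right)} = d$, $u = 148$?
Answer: $- \frac{9411}{10157} \approx -0.92655$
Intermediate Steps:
$N = -36$ ($N = 6 \left(-6\right) = -36$)
$J = -29156$ ($J = 148 \left(-197\right) = -29156$)
$P = 11646$ ($P = -18 + 9 \left(-36\right)^{2} = -18 + 9 \cdot 1296 = -18 + 11664 = 11646$)
$\frac{\left(15 + C{\left(-2,-6 \right)}\right) 71 + J}{P + 18825} = \frac{\left(15 - 2\right) 71 - 29156}{11646 + 18825} = \frac{13 \cdot 71 - 29156}{30471} = \left(923 - 29156\right) \frac{1}{30471} = \left(-28233\right) \frac{1}{30471} = - \frac{9411}{10157}$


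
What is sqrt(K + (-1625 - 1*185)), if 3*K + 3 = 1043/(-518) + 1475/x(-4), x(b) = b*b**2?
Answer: I*sqrt(159404473)/296 ≈ 42.654*I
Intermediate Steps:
x(b) = b**3
K = -22149/2368 (K = -1 + (1043/(-518) + 1475/((-4)**3))/3 = -1 + (1043*(-1/518) + 1475/(-64))/3 = -1 + (-149/74 + 1475*(-1/64))/3 = -1 + (-149/74 - 1475/64)/3 = -1 + (1/3)*(-59343/2368) = -1 - 19781/2368 = -22149/2368 ≈ -9.3535)
sqrt(K + (-1625 - 1*185)) = sqrt(-22149/2368 + (-1625 - 1*185)) = sqrt(-22149/2368 + (-1625 - 185)) = sqrt(-22149/2368 - 1810) = sqrt(-4308229/2368) = I*sqrt(159404473)/296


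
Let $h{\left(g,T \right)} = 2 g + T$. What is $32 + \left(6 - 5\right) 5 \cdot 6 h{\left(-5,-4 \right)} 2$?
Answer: $-808$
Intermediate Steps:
$h{\left(g,T \right)} = T + 2 g$
$32 + \left(6 - 5\right) 5 \cdot 6 h{\left(-5,-4 \right)} 2 = 32 + \left(6 - 5\right) 5 \cdot 6 \left(-4 + 2 \left(-5\right)\right) 2 = 32 + 1 \cdot 5 \cdot 6 \left(-4 - 10\right) 2 = 32 + 5 \cdot 6 \left(-14\right) 2 = 32 + 5 \left(\left(-84\right) 2\right) = 32 + 5 \left(-168\right) = 32 - 840 = -808$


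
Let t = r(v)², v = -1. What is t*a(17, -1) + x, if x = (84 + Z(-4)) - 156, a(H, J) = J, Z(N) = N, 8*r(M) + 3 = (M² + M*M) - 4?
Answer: -4889/64 ≈ -76.391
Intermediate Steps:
r(M) = -7/8 + M²/4 (r(M) = -3/8 + ((M² + M*M) - 4)/8 = -3/8 + ((M² + M²) - 4)/8 = -3/8 + (2*M² - 4)/8 = -3/8 + (-4 + 2*M²)/8 = -3/8 + (-½ + M²/4) = -7/8 + M²/4)
x = -76 (x = (84 - 4) - 156 = 80 - 156 = -76)
t = 25/64 (t = (-7/8 + (¼)*(-1)²)² = (-7/8 + (¼)*1)² = (-7/8 + ¼)² = (-5/8)² = 25/64 ≈ 0.39063)
t*a(17, -1) + x = (25/64)*(-1) - 76 = -25/64 - 76 = -4889/64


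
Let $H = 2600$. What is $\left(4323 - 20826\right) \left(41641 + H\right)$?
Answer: $-730109223$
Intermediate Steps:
$\left(4323 - 20826\right) \left(41641 + H\right) = \left(4323 - 20826\right) \left(41641 + 2600\right) = \left(-16503\right) 44241 = -730109223$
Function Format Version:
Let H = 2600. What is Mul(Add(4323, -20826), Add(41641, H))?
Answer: -730109223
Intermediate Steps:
Mul(Add(4323, -20826), Add(41641, H)) = Mul(Add(4323, -20826), Add(41641, 2600)) = Mul(-16503, 44241) = -730109223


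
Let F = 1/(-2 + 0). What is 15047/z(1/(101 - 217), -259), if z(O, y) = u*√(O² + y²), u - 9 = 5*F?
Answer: 85144*√902641937/286203541 ≈ 8.9379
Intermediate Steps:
F = -½ (F = 1/(-2) = -½ ≈ -0.50000)
u = 13/2 (u = 9 + 5*(-½) = 9 - 5/2 = 13/2 ≈ 6.5000)
z(O, y) = 13*√(O² + y²)/2
15047/z(1/(101 - 217), -259) = 15047/((13*√((1/(101 - 217))² + (-259)²)/2)) = 15047/((13*√((1/(-116))² + 67081)/2)) = 15047/((13*√((-1/116)² + 67081)/2)) = 15047/((13*√(1/13456 + 67081)/2)) = 15047/((13*√(902641937/13456)/2)) = 15047/((13*(√902641937/116)/2)) = 15047/((13*√902641937/232)) = 15047*(232*√902641937/11734345181) = 85144*√902641937/286203541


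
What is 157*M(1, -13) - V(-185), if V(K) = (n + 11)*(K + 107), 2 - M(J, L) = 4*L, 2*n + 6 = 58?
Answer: 11364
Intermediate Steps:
n = 26 (n = -3 + (½)*58 = -3 + 29 = 26)
M(J, L) = 2 - 4*L
V(K) = 3959 + 37*K (V(K) = (26 + 11)*(K + 107) = 37*(107 + K) = 3959 + 37*K)
157*M(1, -13) - V(-185) = 157*(2 - 4*(-13)) - (3959 + 37*(-185)) = 157*(2 + 52) - (3959 - 6845) = 157*54 - 1*(-2886) = 8478 + 2886 = 11364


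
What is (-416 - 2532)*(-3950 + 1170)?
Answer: 8195440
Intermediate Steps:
(-416 - 2532)*(-3950 + 1170) = -2948*(-2780) = 8195440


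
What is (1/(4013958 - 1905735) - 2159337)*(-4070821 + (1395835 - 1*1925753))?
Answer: 1611095251264069450/162171 ≈ 9.9345e+12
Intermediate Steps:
(1/(4013958 - 1905735) - 2159337)*(-4070821 + (1395835 - 1*1925753)) = (1/2108223 - 2159337)*(-4070821 + (1395835 - 1925753)) = (1/2108223 - 2159337)*(-4070821 - 529918) = -4552363928150/2108223*(-4600739) = 1611095251264069450/162171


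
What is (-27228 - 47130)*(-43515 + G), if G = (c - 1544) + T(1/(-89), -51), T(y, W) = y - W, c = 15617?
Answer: 194505656400/89 ≈ 2.1855e+9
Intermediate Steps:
G = 1257035/89 (G = (15617 - 1544) + (1/(-89) - 1*(-51)) = 14073 + (-1/89 + 51) = 14073 + 4538/89 = 1257035/89 ≈ 14124.)
(-27228 - 47130)*(-43515 + G) = (-27228 - 47130)*(-43515 + 1257035/89) = -74358*(-2615800/89) = 194505656400/89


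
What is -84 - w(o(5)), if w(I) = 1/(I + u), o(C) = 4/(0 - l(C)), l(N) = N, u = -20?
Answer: -8731/104 ≈ -83.952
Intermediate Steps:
o(C) = -4/C (o(C) = 4/(0 - C) = 4/((-C)) = 4*(-1/C) = -4/C)
w(I) = 1/(-20 + I) (w(I) = 1/(I - 20) = 1/(-20 + I))
-84 - w(o(5)) = -84 - 1/(-20 - 4/5) = -84 - 1/(-20 - 4*⅕) = -84 - 1/(-20 - ⅘) = -84 - 1/(-104/5) = -84 - 1*(-5/104) = -84 + 5/104 = -8731/104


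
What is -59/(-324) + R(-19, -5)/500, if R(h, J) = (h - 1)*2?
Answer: 827/8100 ≈ 0.10210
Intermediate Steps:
R(h, J) = -2 + 2*h (R(h, J) = (-1 + h)*2 = -2 + 2*h)
-59/(-324) + R(-19, -5)/500 = -59/(-324) + (-2 + 2*(-19))/500 = -59*(-1/324) + (-2 - 38)*(1/500) = 59/324 - 40*1/500 = 59/324 - 2/25 = 827/8100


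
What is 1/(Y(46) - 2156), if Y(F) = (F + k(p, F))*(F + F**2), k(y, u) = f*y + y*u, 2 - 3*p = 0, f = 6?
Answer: 3/516736 ≈ 5.8057e-6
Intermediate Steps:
p = 2/3 (p = 2/3 - 1/3*0 = 2/3 + 0 = 2/3 ≈ 0.66667)
k(y, u) = 6*y + u*y (k(y, u) = 6*y + y*u = 6*y + u*y)
Y(F) = (4 + 5*F/3)*(F + F**2) (Y(F) = (F + 2*(6 + F)/3)*(F + F**2) = (F + (4 + 2*F/3))*(F + F**2) = (4 + 5*F/3)*(F + F**2))
1/(Y(46) - 2156) = 1/((1/3)*46*(12 + 5*46**2 + 17*46) - 2156) = 1/((1/3)*46*(12 + 5*2116 + 782) - 2156) = 1/((1/3)*46*(12 + 10580 + 782) - 2156) = 1/((1/3)*46*11374 - 2156) = 1/(523204/3 - 2156) = 1/(516736/3) = 3/516736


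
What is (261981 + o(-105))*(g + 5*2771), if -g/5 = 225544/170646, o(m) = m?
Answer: 103143031736060/28441 ≈ 3.6266e+9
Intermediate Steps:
g = -563860/85323 (g = -1127720/170646 = -5*112772/85323 = -563860/85323 ≈ -6.6085)
(261981 + o(-105))*(g + 5*2771) = (261981 - 105)*(-563860/85323 + 5*2771) = 261876*(-563860/85323 + 13855) = 261876*(1181586305/85323) = 103143031736060/28441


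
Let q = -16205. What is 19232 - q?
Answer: 35437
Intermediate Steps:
19232 - q = 19232 - 1*(-16205) = 19232 + 16205 = 35437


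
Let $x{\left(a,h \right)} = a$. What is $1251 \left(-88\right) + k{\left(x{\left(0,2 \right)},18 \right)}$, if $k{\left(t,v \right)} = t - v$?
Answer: $-110106$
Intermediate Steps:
$1251 \left(-88\right) + k{\left(x{\left(0,2 \right)},18 \right)} = 1251 \left(-88\right) + \left(0 - 18\right) = -110088 + \left(0 - 18\right) = -110088 - 18 = -110106$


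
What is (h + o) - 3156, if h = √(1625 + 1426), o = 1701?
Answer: -1455 + 3*√339 ≈ -1399.8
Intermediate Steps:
h = 3*√339 (h = √3051 = 3*√339 ≈ 55.236)
(h + o) - 3156 = (3*√339 + 1701) - 3156 = (1701 + 3*√339) - 3156 = -1455 + 3*√339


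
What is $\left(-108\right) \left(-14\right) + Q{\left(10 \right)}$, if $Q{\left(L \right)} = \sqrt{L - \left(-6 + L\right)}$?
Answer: $1512 + \sqrt{6} \approx 1514.4$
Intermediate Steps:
$Q{\left(L \right)} = \sqrt{6}$
$\left(-108\right) \left(-14\right) + Q{\left(10 \right)} = \left(-108\right) \left(-14\right) + \sqrt{6} = 1512 + \sqrt{6}$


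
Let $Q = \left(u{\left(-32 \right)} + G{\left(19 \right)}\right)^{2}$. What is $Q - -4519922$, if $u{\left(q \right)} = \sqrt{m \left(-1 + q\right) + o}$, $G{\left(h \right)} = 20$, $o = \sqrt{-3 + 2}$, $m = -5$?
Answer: $4519922 + \left(20 + \sqrt{165 + i}\right)^{2} \approx 4.521 \cdot 10^{6} + 2.557 i$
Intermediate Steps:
$o = i$ ($o = \sqrt{-1} = i \approx 1.0 i$)
$u{\left(q \right)} = \sqrt{5 + i - 5 q}$ ($u{\left(q \right)} = \sqrt{- 5 \left(-1 + q\right) + i} = \sqrt{\left(5 - 5 q\right) + i} = \sqrt{5 + i - 5 q}$)
$Q = \left(20 + \sqrt{165 + i}\right)^{2}$ ($Q = \left(\sqrt{5 + i - -160} + 20\right)^{2} = \left(\sqrt{5 + i + 160} + 20\right)^{2} = \left(\sqrt{165 + i} + 20\right)^{2} = \left(20 + \sqrt{165 + i}\right)^{2} \approx 1078.8 + 2.557 i$)
$Q - -4519922 = \left(20 + \sqrt{165 + i}\right)^{2} - -4519922 = \left(20 + \sqrt{165 + i}\right)^{2} + 4519922 = 4519922 + \left(20 + \sqrt{165 + i}\right)^{2}$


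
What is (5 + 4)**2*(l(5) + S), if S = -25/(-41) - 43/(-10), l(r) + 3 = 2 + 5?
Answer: 295893/410 ≈ 721.69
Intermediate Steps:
l(r) = 4 (l(r) = -3 + (2 + 5) = -3 + 7 = 4)
S = 2013/410 (S = -25*(-1/41) - 43*(-1/10) = 25/41 + 43/10 = 2013/410 ≈ 4.9098)
(5 + 4)**2*(l(5) + S) = (5 + 4)**2*(4 + 2013/410) = 9**2*(3653/410) = 81*(3653/410) = 295893/410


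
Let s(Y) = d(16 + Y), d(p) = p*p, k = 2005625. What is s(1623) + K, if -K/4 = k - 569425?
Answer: -3058479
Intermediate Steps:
d(p) = p**2
s(Y) = (16 + Y)**2
K = -5744800 (K = -4*(2005625 - 569425) = -4*1436200 = -5744800)
s(1623) + K = (16 + 1623)**2 - 5744800 = 1639**2 - 5744800 = 2686321 - 5744800 = -3058479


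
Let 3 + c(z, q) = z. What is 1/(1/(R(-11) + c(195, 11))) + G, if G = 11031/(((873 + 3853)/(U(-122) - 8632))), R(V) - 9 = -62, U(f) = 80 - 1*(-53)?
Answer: -93095555/4726 ≈ -19699.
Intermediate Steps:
c(z, q) = -3 + z
U(f) = 133 (U(f) = 80 + 53 = 133)
R(V) = -53 (R(V) = 9 - 62 = -53)
G = -93752469/4726 (G = 11031/(((873 + 3853)/(133 - 8632))) = 11031/((4726/(-8499))) = 11031/((4726*(-1/8499))) = 11031/(-4726/8499) = 11031*(-8499/4726) = -93752469/4726 ≈ -19838.)
1/(1/(R(-11) + c(195, 11))) + G = 1/(1/(-53 + (-3 + 195))) - 93752469/4726 = 1/(1/(-53 + 192)) - 93752469/4726 = 1/(1/139) - 93752469/4726 = 139 - 93752469/4726 = -93095555/4726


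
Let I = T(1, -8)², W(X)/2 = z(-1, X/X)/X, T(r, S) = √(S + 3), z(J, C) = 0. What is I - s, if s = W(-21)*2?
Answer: -5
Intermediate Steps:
T(r, S) = √(3 + S)
W(X) = 0 (W(X) = 2*(0/X) = 2*0 = 0)
I = -5 (I = (√(3 - 8))² = (√(-5))² = (I*√5)² = -5)
s = 0 (s = 0*2 = 0)
I - s = -5 - 1*0 = -5 + 0 = -5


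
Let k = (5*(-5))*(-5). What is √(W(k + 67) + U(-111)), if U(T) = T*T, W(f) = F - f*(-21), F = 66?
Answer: √16419 ≈ 128.14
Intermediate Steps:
k = 125 (k = -25*(-5) = 125)
W(f) = 66 + 21*f (W(f) = 66 - f*(-21) = 66 - (-21)*f = 66 + 21*f)
U(T) = T²
√(W(k + 67) + U(-111)) = √((66 + 21*(125 + 67)) + (-111)²) = √((66 + 21*192) + 12321) = √((66 + 4032) + 12321) = √(4098 + 12321) = √16419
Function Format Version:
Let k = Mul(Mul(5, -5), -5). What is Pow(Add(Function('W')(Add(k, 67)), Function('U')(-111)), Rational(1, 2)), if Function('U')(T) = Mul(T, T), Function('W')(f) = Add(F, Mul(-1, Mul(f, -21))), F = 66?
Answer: Pow(16419, Rational(1, 2)) ≈ 128.14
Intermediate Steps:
k = 125 (k = Mul(-25, -5) = 125)
Function('W')(f) = Add(66, Mul(21, f)) (Function('W')(f) = Add(66, Mul(-1, Mul(f, -21))) = Add(66, Mul(-1, Mul(-21, f))) = Add(66, Mul(21, f)))
Function('U')(T) = Pow(T, 2)
Pow(Add(Function('W')(Add(k, 67)), Function('U')(-111)), Rational(1, 2)) = Pow(Add(Add(66, Mul(21, Add(125, 67))), Pow(-111, 2)), Rational(1, 2)) = Pow(Add(Add(66, Mul(21, 192)), 12321), Rational(1, 2)) = Pow(Add(Add(66, 4032), 12321), Rational(1, 2)) = Pow(Add(4098, 12321), Rational(1, 2)) = Pow(16419, Rational(1, 2))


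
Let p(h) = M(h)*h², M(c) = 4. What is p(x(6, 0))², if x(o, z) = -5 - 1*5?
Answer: 160000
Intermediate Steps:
x(o, z) = -10 (x(o, z) = -5 - 5 = -10)
p(h) = 4*h²
p(x(6, 0))² = (4*(-10)²)² = (4*100)² = 400² = 160000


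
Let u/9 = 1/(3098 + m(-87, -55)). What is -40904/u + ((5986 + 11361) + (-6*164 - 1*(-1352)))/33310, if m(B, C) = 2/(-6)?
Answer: -2532365153603/179874 ≈ -1.4079e+7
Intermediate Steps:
m(B, C) = -1/3 (m(B, C) = 2*(-1/6) = -1/3)
u = 27/9293 (u = 9/(3098 - 1/3) = 9/(9293/3) = 9*(3/9293) = 27/9293 ≈ 0.0029054)
-40904/u + ((5986 + 11361) + (-6*164 - 1*(-1352)))/33310 = -40904/27/9293 + ((5986 + 11361) + (-6*164 - 1*(-1352)))/33310 = -40904*9293/27 + (17347 + (-984 + 1352))*(1/33310) = -380120872/27 + (17347 + 368)*(1/33310) = -380120872/27 + 17715*(1/33310) = -380120872/27 + 3543/6662 = -2532365153603/179874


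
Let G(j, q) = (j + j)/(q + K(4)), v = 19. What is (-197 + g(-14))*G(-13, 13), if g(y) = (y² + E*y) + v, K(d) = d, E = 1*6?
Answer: 1716/17 ≈ 100.94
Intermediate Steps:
E = 6
g(y) = 19 + y² + 6*y (g(y) = (y² + 6*y) + 19 = 19 + y² + 6*y)
G(j, q) = 2*j/(4 + q) (G(j, q) = (j + j)/(q + 4) = (2*j)/(4 + q) = 2*j/(4 + q))
(-197 + g(-14))*G(-13, 13) = (-197 + (19 + (-14)² + 6*(-14)))*(2*(-13)/(4 + 13)) = (-197 + (19 + 196 - 84))*(2*(-13)/17) = (-197 + 131)*(2*(-13)*(1/17)) = -66*(-26/17) = 1716/17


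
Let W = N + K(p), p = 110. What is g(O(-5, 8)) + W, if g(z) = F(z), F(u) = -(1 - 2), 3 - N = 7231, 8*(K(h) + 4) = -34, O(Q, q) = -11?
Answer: -28941/4 ≈ -7235.3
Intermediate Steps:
K(h) = -33/4 (K(h) = -4 + (⅛)*(-34) = -4 - 17/4 = -33/4)
N = -7228 (N = 3 - 1*7231 = 3 - 7231 = -7228)
W = -28945/4 (W = -7228 - 33/4 = -28945/4 ≈ -7236.3)
F(u) = 1 (F(u) = -1*(-1) = 1)
g(z) = 1
g(O(-5, 8)) + W = 1 - 28945/4 = -28941/4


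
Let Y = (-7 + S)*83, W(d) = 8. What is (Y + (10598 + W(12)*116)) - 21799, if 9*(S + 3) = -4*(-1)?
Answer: -99595/9 ≈ -11066.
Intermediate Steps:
S = -23/9 (S = -3 + (-4*(-1))/9 = -3 + (1/9)*4 = -3 + 4/9 = -23/9 ≈ -2.5556)
Y = -7138/9 (Y = (-7 - 23/9)*83 = -86/9*83 = -7138/9 ≈ -793.11)
(Y + (10598 + W(12)*116)) - 21799 = (-7138/9 + (10598 + 8*116)) - 21799 = (-7138/9 + (10598 + 928)) - 21799 = (-7138/9 + 11526) - 21799 = 96596/9 - 21799 = -99595/9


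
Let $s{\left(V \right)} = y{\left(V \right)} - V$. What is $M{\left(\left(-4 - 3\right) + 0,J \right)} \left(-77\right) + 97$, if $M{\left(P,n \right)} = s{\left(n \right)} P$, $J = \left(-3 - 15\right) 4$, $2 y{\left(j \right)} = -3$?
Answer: $\frac{76193}{2} \approx 38097.0$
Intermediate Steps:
$y{\left(j \right)} = - \frac{3}{2}$ ($y{\left(j \right)} = \frac{1}{2} \left(-3\right) = - \frac{3}{2}$)
$J = -72$ ($J = \left(-3 - 15\right) 4 = \left(-18\right) 4 = -72$)
$s{\left(V \right)} = - \frac{3}{2} - V$
$M{\left(P,n \right)} = P \left(- \frac{3}{2} - n\right)$ ($M{\left(P,n \right)} = \left(- \frac{3}{2} - n\right) P = P \left(- \frac{3}{2} - n\right)$)
$M{\left(\left(-4 - 3\right) + 0,J \right)} \left(-77\right) + 97 = - \frac{\left(\left(-4 - 3\right) + 0\right) \left(3 + 2 \left(-72\right)\right)}{2} \left(-77\right) + 97 = - \frac{\left(-7 + 0\right) \left(3 - 144\right)}{2} \left(-77\right) + 97 = \left(- \frac{1}{2}\right) \left(-7\right) \left(-141\right) \left(-77\right) + 97 = \left(- \frac{987}{2}\right) \left(-77\right) + 97 = \frac{75999}{2} + 97 = \frac{76193}{2}$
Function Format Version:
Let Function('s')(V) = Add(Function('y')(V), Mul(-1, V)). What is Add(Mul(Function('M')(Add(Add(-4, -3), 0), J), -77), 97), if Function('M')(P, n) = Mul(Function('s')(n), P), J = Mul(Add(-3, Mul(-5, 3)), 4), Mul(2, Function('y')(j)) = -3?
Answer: Rational(76193, 2) ≈ 38097.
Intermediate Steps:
Function('y')(j) = Rational(-3, 2) (Function('y')(j) = Mul(Rational(1, 2), -3) = Rational(-3, 2))
J = -72 (J = Mul(Add(-3, -15), 4) = Mul(-18, 4) = -72)
Function('s')(V) = Add(Rational(-3, 2), Mul(-1, V))
Function('M')(P, n) = Mul(P, Add(Rational(-3, 2), Mul(-1, n))) (Function('M')(P, n) = Mul(Add(Rational(-3, 2), Mul(-1, n)), P) = Mul(P, Add(Rational(-3, 2), Mul(-1, n))))
Add(Mul(Function('M')(Add(Add(-4, -3), 0), J), -77), 97) = Add(Mul(Mul(Rational(-1, 2), Add(Add(-4, -3), 0), Add(3, Mul(2, -72))), -77), 97) = Add(Mul(Mul(Rational(-1, 2), Add(-7, 0), Add(3, -144)), -77), 97) = Add(Mul(Mul(Rational(-1, 2), -7, -141), -77), 97) = Add(Mul(Rational(-987, 2), -77), 97) = Add(Rational(75999, 2), 97) = Rational(76193, 2)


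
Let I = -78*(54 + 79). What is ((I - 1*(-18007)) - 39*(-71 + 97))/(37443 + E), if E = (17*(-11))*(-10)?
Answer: 6619/39313 ≈ 0.16837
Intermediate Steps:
I = -10374 (I = -78*133 = -1*10374 = -10374)
E = 1870 (E = -187*(-10) = 1870)
((I - 1*(-18007)) - 39*(-71 + 97))/(37443 + E) = ((-10374 - 1*(-18007)) - 39*(-71 + 97))/(37443 + 1870) = ((-10374 + 18007) - 39*26)/39313 = (7633 - 1014)*(1/39313) = 6619*(1/39313) = 6619/39313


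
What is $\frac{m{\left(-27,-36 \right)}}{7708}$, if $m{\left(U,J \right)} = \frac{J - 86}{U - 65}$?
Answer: $\frac{61}{354568} \approx 0.00017204$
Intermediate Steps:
$m{\left(U,J \right)} = \frac{-86 + J}{-65 + U}$
$\frac{m{\left(-27,-36 \right)}}{7708} = \frac{\frac{1}{-65 - 27} \left(-86 - 36\right)}{7708} = \frac{1}{-92} \left(-122\right) \frac{1}{7708} = \left(- \frac{1}{92}\right) \left(-122\right) \frac{1}{7708} = \frac{61}{46} \cdot \frac{1}{7708} = \frac{61}{354568}$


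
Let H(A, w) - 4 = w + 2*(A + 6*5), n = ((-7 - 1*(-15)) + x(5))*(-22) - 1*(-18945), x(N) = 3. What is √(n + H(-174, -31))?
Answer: 2*√4597 ≈ 135.60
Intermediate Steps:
n = 18703 (n = ((-7 - 1*(-15)) + 3)*(-22) - 1*(-18945) = ((-7 + 15) + 3)*(-22) + 18945 = (8 + 3)*(-22) + 18945 = 11*(-22) + 18945 = -242 + 18945 = 18703)
H(A, w) = 64 + w + 2*A (H(A, w) = 4 + (w + 2*(A + 6*5)) = 4 + (w + 2*(A + 30)) = 4 + (w + 2*(30 + A)) = 4 + (w + (60 + 2*A)) = 4 + (60 + w + 2*A) = 64 + w + 2*A)
√(n + H(-174, -31)) = √(18703 + (64 - 31 + 2*(-174))) = √(18703 + (64 - 31 - 348)) = √(18703 - 315) = √18388 = 2*√4597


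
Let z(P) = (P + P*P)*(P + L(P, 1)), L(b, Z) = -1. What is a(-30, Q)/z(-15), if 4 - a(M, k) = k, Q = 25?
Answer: 1/160 ≈ 0.0062500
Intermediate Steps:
a(M, k) = 4 - k
z(P) = (-1 + P)*(P + P²) (z(P) = (P + P*P)*(P - 1) = (P + P²)*(-1 + P) = (-1 + P)*(P + P²))
a(-30, Q)/z(-15) = (4 - 1*25)/((-15)³ - 1*(-15)) = (4 - 25)/(-3375 + 15) = -21/(-3360) = -21*(-1/3360) = 1/160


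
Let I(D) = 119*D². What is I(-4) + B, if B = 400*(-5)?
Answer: -96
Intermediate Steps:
B = -2000
I(-4) + B = 119*(-4)² - 2000 = 119*16 - 2000 = 1904 - 2000 = -96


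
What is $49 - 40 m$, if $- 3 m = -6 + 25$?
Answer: $\frac{907}{3} \approx 302.33$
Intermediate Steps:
$m = - \frac{19}{3}$ ($m = - \frac{-6 + 25}{3} = \left(- \frac{1}{3}\right) 19 = - \frac{19}{3} \approx -6.3333$)
$49 - 40 m = 49 - - \frac{760}{3} = 49 + \frac{760}{3} = \frac{907}{3}$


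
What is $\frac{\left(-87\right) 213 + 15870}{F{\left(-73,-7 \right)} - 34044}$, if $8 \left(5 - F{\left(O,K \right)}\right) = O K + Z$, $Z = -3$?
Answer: $\frac{1774}{22735} \approx 0.07803$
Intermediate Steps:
$F{\left(O,K \right)} = \frac{43}{8} - \frac{K O}{8}$ ($F{\left(O,K \right)} = 5 - \frac{O K - 3}{8} = 5 - \frac{K O - 3}{8} = 5 - \frac{-3 + K O}{8} = 5 - \left(- \frac{3}{8} + \frac{K O}{8}\right) = \frac{43}{8} - \frac{K O}{8}$)
$\frac{\left(-87\right) 213 + 15870}{F{\left(-73,-7 \right)} - 34044} = \frac{\left(-87\right) 213 + 15870}{\left(\frac{43}{8} - \left(- \frac{7}{8}\right) \left(-73\right)\right) - 34044} = \frac{-18531 + 15870}{\left(\frac{43}{8} - \frac{511}{8}\right) - 34044} = - \frac{2661}{- \frac{117}{2} - 34044} = - \frac{2661}{- \frac{68205}{2}} = \left(-2661\right) \left(- \frac{2}{68205}\right) = \frac{1774}{22735}$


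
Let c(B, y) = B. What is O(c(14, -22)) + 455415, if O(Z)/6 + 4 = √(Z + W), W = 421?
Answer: 455391 + 6*√435 ≈ 4.5552e+5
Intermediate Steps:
O(Z) = -24 + 6*√(421 + Z) (O(Z) = -24 + 6*√(Z + 421) = -24 + 6*√(421 + Z))
O(c(14, -22)) + 455415 = (-24 + 6*√(421 + 14)) + 455415 = (-24 + 6*√435) + 455415 = 455391 + 6*√435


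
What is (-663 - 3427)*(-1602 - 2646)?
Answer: 17374320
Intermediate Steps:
(-663 - 3427)*(-1602 - 2646) = -4090*(-4248) = 17374320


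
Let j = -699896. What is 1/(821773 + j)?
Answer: 1/121877 ≈ 8.2050e-6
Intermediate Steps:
1/(821773 + j) = 1/(821773 - 699896) = 1/121877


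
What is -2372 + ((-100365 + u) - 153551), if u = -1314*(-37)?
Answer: -207670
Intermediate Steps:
u = 48618
-2372 + ((-100365 + u) - 153551) = -2372 + ((-100365 + 48618) - 153551) = -2372 + (-51747 - 153551) = -2372 - 205298 = -207670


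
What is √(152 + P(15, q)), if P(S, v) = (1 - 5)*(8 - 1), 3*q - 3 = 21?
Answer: 2*√31 ≈ 11.136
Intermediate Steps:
q = 8 (q = 1 + (⅓)*21 = 1 + 7 = 8)
P(S, v) = -28 (P(S, v) = -4*7 = -28)
√(152 + P(15, q)) = √(152 - 28) = √124 = 2*√31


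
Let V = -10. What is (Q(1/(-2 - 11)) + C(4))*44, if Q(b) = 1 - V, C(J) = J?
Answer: 660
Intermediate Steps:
Q(b) = 11 (Q(b) = 1 - 1*(-10) = 1 + 10 = 11)
(Q(1/(-2 - 11)) + C(4))*44 = (11 + 4)*44 = 15*44 = 660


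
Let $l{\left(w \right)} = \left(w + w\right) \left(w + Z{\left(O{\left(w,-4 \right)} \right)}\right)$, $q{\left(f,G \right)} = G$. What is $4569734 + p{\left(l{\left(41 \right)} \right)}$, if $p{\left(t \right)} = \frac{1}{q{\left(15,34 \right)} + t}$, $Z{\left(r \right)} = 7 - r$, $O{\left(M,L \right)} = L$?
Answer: $\frac{19640716733}{4298} \approx 4.5697 \cdot 10^{6}$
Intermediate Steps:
$l{\left(w \right)} = 2 w \left(11 + w\right)$ ($l{\left(w \right)} = \left(w + w\right) \left(w + \left(7 - -4\right)\right) = 2 w \left(w + \left(7 + 4\right)\right) = 2 w \left(w + 11\right) = 2 w \left(11 + w\right)$)
$p{\left(t \right)} = \frac{1}{34 + t}$
$4569734 + p{\left(l{\left(41 \right)} \right)} = 4569734 + \frac{1}{34 + 2 \cdot 41 \left(11 + 41\right)} = 4569734 + \frac{1}{34 + 2 \cdot 41 \cdot 52} = 4569734 + \frac{1}{34 + 4264} = 4569734 + \frac{1}{4298} = \frac{19640716733}{4298}$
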